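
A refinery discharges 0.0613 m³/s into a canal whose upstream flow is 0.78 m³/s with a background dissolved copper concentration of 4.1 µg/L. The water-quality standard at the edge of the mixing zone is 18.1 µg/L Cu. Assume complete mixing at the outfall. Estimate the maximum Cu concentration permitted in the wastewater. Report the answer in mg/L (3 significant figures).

4.1 µg/L = 0.0041 mg/L.
18.1 µg/L = 0.0181 mg/L.
Mass balance: 0.0181·0.8413 = 0.0613·Cₑ + 0.78·0.0041.
Cₑ = (0.01523 − 0.003198) / 0.0613 = 0.1962 mg/L.

0.196 mg/L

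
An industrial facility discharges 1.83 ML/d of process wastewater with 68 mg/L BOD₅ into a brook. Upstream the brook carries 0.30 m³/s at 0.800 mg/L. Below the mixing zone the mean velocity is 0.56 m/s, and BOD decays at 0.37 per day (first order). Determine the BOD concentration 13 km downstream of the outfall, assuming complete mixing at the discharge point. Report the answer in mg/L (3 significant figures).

4.74 mg/L

1.83 ML/d = 0.02118 m³/s.
After complete mixing, C₀ = (0.02118·68 + 0.3·0.8) / 0.3212 = 5.232 mg/L.
Travel time t = 1.3e+04 m / 0.56 m/s = 2.321e+04 s = 0.2687 d.
C = 5.232·exp(−0.37·0.2687) = 5.232·0.9054 = 4.736 mg/L.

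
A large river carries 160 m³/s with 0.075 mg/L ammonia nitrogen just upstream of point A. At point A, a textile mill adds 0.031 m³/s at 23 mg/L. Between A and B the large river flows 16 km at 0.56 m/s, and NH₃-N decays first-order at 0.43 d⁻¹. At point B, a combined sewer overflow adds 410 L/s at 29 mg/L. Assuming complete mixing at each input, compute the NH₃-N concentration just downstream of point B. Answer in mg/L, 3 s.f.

After input A: C = (160·0.075 + 0.031·23) / 160 = 0.07944 mg/L.
Over the 16 km reach to input B (t = 2.857e+04 s = 0.3307 d), decay gives C = 0.07944·exp(−0.43·0.3307) = 0.06891 mg/L.
410 L/s = 0.41 m³/s.
After input B: C = (160·0.06891 + 0.41·29) / 160.4 = 0.1428 mg/L.

0.143 mg/L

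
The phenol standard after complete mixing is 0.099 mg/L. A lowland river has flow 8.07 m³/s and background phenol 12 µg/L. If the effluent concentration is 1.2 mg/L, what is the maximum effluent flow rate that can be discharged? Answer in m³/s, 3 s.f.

12 µg/L = 0.012 mg/L.
Mass balance at complete mixing: C_std·(Q_w + Q_r) = Q_w·C_e + Q_r·C_b.
Rearranging, Q_w = Q_r·(C_std − C_b)/(C_e − C_std) = 8.07·(0.099 − 0.012) / (1.2 − 0.099) = 0.6377 m³/s.

0.638 m³/s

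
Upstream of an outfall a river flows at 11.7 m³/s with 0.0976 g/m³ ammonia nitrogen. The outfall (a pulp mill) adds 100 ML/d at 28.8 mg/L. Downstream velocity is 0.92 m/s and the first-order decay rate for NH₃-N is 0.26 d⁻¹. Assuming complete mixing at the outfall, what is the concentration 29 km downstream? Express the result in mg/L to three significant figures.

100 ML/d = 1.157 m³/s.
After complete mixing, C₀ = (1.157·28.8 + 11.7·0.0976) / 12.86 = 2.681 mg/L.
Travel time t = 2.9e+04 m / 0.92 m/s = 3.152e+04 s = 0.3648 d.
C = 2.681·exp(−0.26·0.3648) = 2.681·0.9095 = 2.439 mg/L.

2.44 mg/L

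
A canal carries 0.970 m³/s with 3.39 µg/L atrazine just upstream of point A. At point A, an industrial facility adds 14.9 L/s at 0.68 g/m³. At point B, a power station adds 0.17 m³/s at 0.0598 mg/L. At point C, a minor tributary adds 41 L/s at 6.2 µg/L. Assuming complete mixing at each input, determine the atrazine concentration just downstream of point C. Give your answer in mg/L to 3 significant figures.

0.0199 mg/L

3.39 µg/L = 0.00339 mg/L.
14.9 L/s = 0.0149 m³/s.
After input A: C = (0.97·0.00339 + 0.0149·0.68) / 0.9849 = 0.01363 mg/L.
After input B: C = (0.9849·0.01363 + 0.17·0.0598) / 1.155 = 0.02042 mg/L.
41 L/s = 0.041 m³/s.
6.2 µg/L = 0.0062 mg/L.
After input C: C = (1.155·0.02042 + 0.041·0.0062) / 1.196 = 0.01994 mg/L.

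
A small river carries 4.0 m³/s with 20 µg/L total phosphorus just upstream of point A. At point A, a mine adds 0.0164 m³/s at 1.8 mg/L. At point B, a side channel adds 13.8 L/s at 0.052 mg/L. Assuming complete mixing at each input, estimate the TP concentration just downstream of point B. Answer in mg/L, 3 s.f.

20 µg/L = 0.02 mg/L.
After input A: C = (4·0.02 + 0.0164·1.8) / 4.016 = 0.02727 mg/L.
13.8 L/s = 0.0138 m³/s.
After input B: C = (4.016·0.02727 + 0.0138·0.052) / 4.03 = 0.02735 mg/L.

0.0274 mg/L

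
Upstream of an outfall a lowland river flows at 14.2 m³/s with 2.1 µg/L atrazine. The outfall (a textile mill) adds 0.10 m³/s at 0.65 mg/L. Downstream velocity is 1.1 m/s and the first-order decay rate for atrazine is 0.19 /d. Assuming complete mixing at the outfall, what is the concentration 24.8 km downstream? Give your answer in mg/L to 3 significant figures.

2.1 µg/L = 0.0021 mg/L.
After complete mixing, C₀ = (0.1·0.65 + 14.2·0.0021) / 14.3 = 0.006631 mg/L.
Travel time t = 2.48e+04 m / 1.1 m/s = 2.255e+04 s = 0.2609 d.
C = 0.006631·exp(−0.19·0.2609) = 0.006631·0.9516 = 0.00631 mg/L.

0.00631 mg/L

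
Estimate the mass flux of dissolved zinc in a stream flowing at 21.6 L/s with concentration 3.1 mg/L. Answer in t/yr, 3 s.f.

21.6 L/s = 0.0216 m³/s.
Mass flux = Q·C = 0.0216 m³/s × 3.1 g/m³ = 0.06696 g/s.
= 0.06696 g/s × 31.56 = 2.113 t/yr.

2.11 t/yr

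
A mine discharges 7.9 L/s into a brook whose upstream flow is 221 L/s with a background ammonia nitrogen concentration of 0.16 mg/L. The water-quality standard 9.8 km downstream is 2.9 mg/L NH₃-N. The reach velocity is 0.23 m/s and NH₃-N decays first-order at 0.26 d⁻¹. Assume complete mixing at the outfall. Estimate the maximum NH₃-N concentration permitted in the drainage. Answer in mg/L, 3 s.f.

91.0 mg/L

7.9 L/s = 0.0079 m³/s.
221 L/s = 0.221 m³/s.
Travel time to the compliance point: t = 9800/0.23 = 4.261e+04 s = 0.4932 d; decay factor exp(−0.26·0.4932) = 0.8797.
So the concentration just after mixing may be at most 2.9/0.8797 = 3.297 mg/L.
Mass balance: 3.297·0.2289 = 0.0079·Cₑ + 0.221·0.16.
Cₑ = (0.7546 − 0.03536) / 0.0079 = 91.05 mg/L.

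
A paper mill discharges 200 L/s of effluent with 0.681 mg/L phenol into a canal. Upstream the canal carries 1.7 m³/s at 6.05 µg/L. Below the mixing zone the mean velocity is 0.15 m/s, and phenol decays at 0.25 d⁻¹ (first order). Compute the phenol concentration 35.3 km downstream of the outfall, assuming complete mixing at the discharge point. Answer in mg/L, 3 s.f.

200 L/s = 0.2 m³/s.
6.05 µg/L = 0.00605 mg/L.
After complete mixing, C₀ = (0.2·0.681 + 1.7·0.00605) / 1.9 = 0.0771 mg/L.
Travel time t = 3.53e+04 m / 0.15 m/s = 2.353e+05 s = 2.724 d.
C = 0.0771·exp(−0.25·2.724) = 0.0771·0.5061 = 0.03902 mg/L.

0.0390 mg/L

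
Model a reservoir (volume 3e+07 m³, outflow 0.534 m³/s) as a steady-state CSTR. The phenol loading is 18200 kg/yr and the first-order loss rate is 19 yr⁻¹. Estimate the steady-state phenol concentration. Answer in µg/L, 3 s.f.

Outflow Q = 0.534 m³/s × 3.156e+07 s/yr = 1.685e+07 m³/yr.
Steady-state CSTR mass balance: W = Q·C + k·V·C, so C = W/(Q + kV).
Q + kV = 1.685e+07 + 19·3e+07 = 5.869e+08 m³/yr.
C = 18200/5.869e+08 = 3.101e-05 kg/m³ = 0.03101 mg/L = 31.01 µg/L.

31.0 µg/L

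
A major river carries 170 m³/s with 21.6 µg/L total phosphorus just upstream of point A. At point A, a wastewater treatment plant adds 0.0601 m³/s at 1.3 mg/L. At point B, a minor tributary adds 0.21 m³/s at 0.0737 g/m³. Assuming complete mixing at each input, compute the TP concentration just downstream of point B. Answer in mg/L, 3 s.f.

0.0221 mg/L

21.6 µg/L = 0.0216 mg/L.
After input A: C = (170·0.0216 + 0.0601·1.3) / 170.1 = 0.02205 mg/L.
After input B: C = (170.1·0.02205 + 0.21·0.0737) / 170.3 = 0.02212 mg/L.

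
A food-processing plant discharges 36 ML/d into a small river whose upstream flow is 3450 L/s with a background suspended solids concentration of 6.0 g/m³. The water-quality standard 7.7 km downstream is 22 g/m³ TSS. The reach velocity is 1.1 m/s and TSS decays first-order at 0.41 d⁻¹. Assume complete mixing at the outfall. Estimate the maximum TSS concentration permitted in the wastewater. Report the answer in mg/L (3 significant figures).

36 ML/d = 0.4167 m³/s.
3450 L/s = 3.45 m³/s.
Travel time to the compliance point: t = 7700/1.1 = 7000 s = 0.08102 d; decay factor exp(−0.41·0.08102) = 0.9673.
So the concentration just after mixing may be at most 22/0.9673 = 22.74 mg/L.
Mass balance: 22.74·3.867 = 0.4167·Cₑ + 3.45·6.
Cₑ = (87.94 − 20.7) / 0.4167 = 161.4 mg/L.

161 mg/L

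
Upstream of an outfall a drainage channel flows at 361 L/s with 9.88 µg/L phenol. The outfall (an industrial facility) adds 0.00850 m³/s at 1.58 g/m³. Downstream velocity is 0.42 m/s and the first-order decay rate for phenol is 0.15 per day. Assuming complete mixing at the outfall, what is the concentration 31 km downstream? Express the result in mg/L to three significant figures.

0.0405 mg/L

361 L/s = 0.361 m³/s.
9.88 µg/L = 0.00988 mg/L.
After complete mixing, C₀ = (0.0085·1.58 + 0.361·0.00988) / 0.3695 = 0.046 mg/L.
Travel time t = 3.1e+04 m / 0.42 m/s = 7.381e+04 s = 0.8543 d.
C = 0.046·exp(−0.15·0.8543) = 0.046·0.8797 = 0.04047 mg/L.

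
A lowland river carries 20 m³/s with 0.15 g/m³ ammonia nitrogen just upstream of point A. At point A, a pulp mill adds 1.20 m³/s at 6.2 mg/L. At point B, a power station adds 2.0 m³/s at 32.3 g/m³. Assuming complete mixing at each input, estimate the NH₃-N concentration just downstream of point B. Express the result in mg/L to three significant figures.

After input A: C = (20·0.15 + 1.2·6.2) / 21.2 = 0.4925 mg/L.
After input B: C = (21.2·0.4925 + 2·32.3) / 23.2 = 3.234 mg/L.

3.23 mg/L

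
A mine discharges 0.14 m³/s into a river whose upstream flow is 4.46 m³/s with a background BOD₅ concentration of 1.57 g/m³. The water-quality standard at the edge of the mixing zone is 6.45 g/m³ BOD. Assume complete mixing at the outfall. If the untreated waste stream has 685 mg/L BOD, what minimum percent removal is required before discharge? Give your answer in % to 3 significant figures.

Mass balance: 6.45·4.6 = 0.14·Cₑ + 4.46·1.57.
Cₑ = (29.67 − 7.002) / 0.14 = 161.9 mg/L.
Required removal = 1 − 161.9/685 = 76.36 %.

76.4 %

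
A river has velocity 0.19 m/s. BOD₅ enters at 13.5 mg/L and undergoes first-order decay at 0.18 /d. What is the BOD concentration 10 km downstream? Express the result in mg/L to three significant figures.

Travel time t = 10 km / 0.19 m/s = 1e+04/0.19 = 5.263e+04 s = 0.6092 d.
First-order decay: C = 13.5·exp(−0.18·0.6092) = 13.5·0.8961 = 12.1 mg/L.

12.1 mg/L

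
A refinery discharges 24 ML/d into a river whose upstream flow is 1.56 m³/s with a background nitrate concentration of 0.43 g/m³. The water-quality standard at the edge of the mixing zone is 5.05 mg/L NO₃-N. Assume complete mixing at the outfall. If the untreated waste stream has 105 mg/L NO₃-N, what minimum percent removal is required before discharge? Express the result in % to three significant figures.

24 ML/d = 0.2778 m³/s.
Mass balance: 5.05·1.838 = 0.2778·Cₑ + 1.56·0.43.
Cₑ = (9.281 − 0.6708) / 0.2778 = 31 mg/L.
Required removal = 1 − 31/105 = 70.48 %.

70.5 %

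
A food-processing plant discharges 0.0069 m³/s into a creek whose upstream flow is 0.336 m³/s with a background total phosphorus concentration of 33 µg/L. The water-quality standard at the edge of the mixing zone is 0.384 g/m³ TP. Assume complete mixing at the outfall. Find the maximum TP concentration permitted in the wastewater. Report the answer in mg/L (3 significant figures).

17.5 mg/L

33 µg/L = 0.033 mg/L.
Mass balance: 0.384·0.3429 = 0.0069·Cₑ + 0.336·0.033.
Cₑ = (0.1317 − 0.01109) / 0.0069 = 17.48 mg/L.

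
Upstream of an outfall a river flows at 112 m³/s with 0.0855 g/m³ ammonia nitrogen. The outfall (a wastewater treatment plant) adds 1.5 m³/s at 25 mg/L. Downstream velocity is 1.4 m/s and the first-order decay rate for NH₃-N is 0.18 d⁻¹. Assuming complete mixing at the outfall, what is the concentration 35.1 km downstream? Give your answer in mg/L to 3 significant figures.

After complete mixing, C₀ = (1.5·25 + 112·0.0855) / 113.5 = 0.4148 mg/L.
Travel time t = 3.51e+04 m / 1.4 m/s = 2.507e+04 s = 0.2902 d.
C = 0.4148·exp(−0.18·0.2902) = 0.4148·0.9491 = 0.3937 mg/L.

0.394 mg/L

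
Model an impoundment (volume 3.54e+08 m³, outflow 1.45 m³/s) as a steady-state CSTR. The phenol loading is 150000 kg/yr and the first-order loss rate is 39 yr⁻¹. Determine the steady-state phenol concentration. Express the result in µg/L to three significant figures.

10.8 µg/L

Outflow Q = 1.45 m³/s × 3.156e+07 s/yr = 4.576e+07 m³/yr.
Steady-state CSTR mass balance: W = Q·C + k·V·C, so C = W/(Q + kV).
Q + kV = 4.576e+07 + 39·3.54e+08 = 1.385e+10 m³/yr.
C = 150000/1.385e+10 = 1.083e-05 kg/m³ = 0.01083 mg/L = 10.83 µg/L.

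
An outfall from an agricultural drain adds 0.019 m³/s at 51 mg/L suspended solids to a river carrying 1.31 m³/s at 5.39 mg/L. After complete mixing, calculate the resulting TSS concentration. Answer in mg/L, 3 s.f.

6.04 mg/L

Conservation of mass across the mixing zone: C = (0.019·51 + 1.31·5.39) / (0.019 + 1.31) = 8.03/1.329 = 6.042 mg/L.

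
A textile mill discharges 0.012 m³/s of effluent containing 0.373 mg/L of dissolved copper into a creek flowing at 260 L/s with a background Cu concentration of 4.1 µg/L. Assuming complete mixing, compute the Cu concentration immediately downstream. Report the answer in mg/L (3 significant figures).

0.0204 mg/L

260 L/s = 0.26 m³/s.
4.1 µg/L = 0.0041 mg/L.
Flow-weighted mixing gives C = (0.012·0.373 + 0.26·0.0041) / (0.012 + 0.26) = 0.005542/0.272 = 0.02037 mg/L.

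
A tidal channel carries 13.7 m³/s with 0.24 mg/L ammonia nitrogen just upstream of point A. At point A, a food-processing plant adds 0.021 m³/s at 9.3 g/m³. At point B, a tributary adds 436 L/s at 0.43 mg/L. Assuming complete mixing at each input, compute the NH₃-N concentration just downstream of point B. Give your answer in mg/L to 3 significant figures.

After input A: C = (13.7·0.24 + 0.021·9.3) / 13.72 = 0.2539 mg/L.
436 L/s = 0.436 m³/s.
After input B: C = (13.72·0.2539 + 0.436·0.43) / 14.16 = 0.2593 mg/L.

0.259 mg/L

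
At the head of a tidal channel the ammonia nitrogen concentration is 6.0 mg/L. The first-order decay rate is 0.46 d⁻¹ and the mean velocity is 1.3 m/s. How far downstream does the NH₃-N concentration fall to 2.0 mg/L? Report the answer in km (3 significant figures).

268 km

From C = C₀·e^(−kt), t = ln(C₀/C)/k = ln(6.0/2.0)/0.46 = 1.099/0.46 = 2.388 d.
Distance = v·t = 1.3 m/s × 2.063e+05 s = 2.683e+05 m = 268.3 km.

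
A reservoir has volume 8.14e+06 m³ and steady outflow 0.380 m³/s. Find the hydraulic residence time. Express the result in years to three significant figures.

Q = 0.380 m³/s × 3.156e+07 s/yr = 1.199e+07 m³/yr.
Hydraulic residence time τ = V/Q = 8.14e+06/1.199e+07 = 0.6788 yr.

0.679 yr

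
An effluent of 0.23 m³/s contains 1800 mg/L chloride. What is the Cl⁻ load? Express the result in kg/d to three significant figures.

35800 kg/d

Mass flux = Q·C = 0.23 m³/s × 1800 g/m³ = 414 g/s.
= 414 g/s × 86.4 = 3.577e+04 kg/d.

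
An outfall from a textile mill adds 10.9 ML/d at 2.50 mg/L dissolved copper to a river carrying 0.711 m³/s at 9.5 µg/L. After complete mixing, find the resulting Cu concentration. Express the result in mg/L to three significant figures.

0.385 mg/L

10.9 ML/d = 0.1262 m³/s.
9.5 µg/L = 0.0095 mg/L.
By mass balance at complete mixing, C = (0.1262·2.5 + 0.711·0.0095) / (0.1262 + 0.711) = 0.3221/0.8372 = 0.3848 mg/L.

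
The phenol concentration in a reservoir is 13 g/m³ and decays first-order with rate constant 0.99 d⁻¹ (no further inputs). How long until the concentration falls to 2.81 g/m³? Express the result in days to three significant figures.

1.55 d

t = ln(C₀/C)/k = ln(13/2.81)/0.99 = 1.532/0.99 = 1.547 d.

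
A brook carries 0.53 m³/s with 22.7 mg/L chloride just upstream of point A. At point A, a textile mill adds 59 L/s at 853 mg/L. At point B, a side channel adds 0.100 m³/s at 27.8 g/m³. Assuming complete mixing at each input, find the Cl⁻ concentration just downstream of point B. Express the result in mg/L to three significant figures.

59 L/s = 0.059 m³/s.
After input A: C = (0.53·22.7 + 0.059·853) / 0.589 = 105.9 mg/L.
After input B: C = (0.589·105.9 + 0.1·27.8) / 0.689 = 94.54 mg/L.

94.5 mg/L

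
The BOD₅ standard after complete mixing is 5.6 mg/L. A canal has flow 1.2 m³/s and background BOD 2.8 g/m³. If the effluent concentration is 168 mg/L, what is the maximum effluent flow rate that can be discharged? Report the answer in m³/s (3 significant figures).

0.0207 m³/s

Mass balance at complete mixing: C_std·(Q_w + Q_r) = Q_w·C_e + Q_r·C_b.
Rearranging, Q_w = Q_r·(C_std − C_b)/(C_e − C_std) = 1.2·(5.6 − 2.8) / (168 − 5.6) = 0.02069 m³/s.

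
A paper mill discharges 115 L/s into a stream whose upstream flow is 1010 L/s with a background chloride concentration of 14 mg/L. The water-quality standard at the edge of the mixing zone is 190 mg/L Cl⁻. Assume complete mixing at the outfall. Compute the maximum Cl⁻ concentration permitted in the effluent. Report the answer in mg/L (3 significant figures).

1740 mg/L

115 L/s = 0.115 m³/s.
1010 L/s = 1.01 m³/s.
Mass balance: 190·1.125 = 0.115·Cₑ + 1.01·14.
Cₑ = (213.8 − 14.14) / 0.115 = 1736 mg/L.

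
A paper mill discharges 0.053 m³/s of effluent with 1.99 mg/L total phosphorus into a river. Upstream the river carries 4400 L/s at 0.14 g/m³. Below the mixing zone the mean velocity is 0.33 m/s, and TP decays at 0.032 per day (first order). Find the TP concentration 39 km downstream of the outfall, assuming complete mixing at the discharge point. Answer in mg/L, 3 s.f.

4400 L/s = 4.4 m³/s.
After complete mixing, C₀ = (0.053·1.99 + 4.4·0.14) / 4.453 = 0.162 mg/L.
Travel time t = 3.9e+04 m / 0.33 m/s = 1.182e+05 s = 1.368 d.
C = 0.162·exp(−0.032·1.368) = 0.162·0.9572 = 0.1551 mg/L.

0.155 mg/L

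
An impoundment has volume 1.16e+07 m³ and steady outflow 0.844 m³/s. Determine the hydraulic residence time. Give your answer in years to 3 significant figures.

0.436 yr

Q = 0.844 m³/s × 3.156e+07 s/yr = 2.663e+07 m³/yr.
Hydraulic residence time τ = V/Q = 1.16e+07/2.663e+07 = 0.4355 yr.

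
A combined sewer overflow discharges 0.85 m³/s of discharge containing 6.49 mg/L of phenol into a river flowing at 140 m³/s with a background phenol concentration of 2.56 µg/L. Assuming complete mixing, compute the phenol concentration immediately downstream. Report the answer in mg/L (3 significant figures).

0.0417 mg/L

2.56 µg/L = 0.00256 mg/L.
Flow-weighted mixing gives C = (0.85·6.49 + 140·0.00256) / (0.85 + 140) = 5.875/140.8 = 0.04171 mg/L.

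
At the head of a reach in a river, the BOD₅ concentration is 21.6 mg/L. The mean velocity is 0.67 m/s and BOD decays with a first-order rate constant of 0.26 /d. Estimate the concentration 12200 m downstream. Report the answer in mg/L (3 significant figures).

20.4 mg/L

Travel time t = 12200 m / 0.67 m/s = 1.22e+04/0.67 = 1.821e+04 s = 0.2108 d.
First-order decay: C = 21.6·exp(−0.26·0.2108) = 21.6·0.9467 = 20.45 mg/L.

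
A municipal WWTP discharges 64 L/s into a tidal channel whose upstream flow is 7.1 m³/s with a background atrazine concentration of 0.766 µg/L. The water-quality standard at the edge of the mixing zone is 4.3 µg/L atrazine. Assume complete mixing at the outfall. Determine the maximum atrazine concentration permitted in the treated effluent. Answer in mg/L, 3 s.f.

64 L/s = 0.064 m³/s.
0.766 µg/L = 0.000766 mg/L.
4.3 µg/L = 0.0043 mg/L.
Mass balance: 0.0043·7.164 = 0.064·Cₑ + 7.1·0.000766.
Cₑ = (0.03081 − 0.005439) / 0.064 = 0.3964 mg/L.

0.396 mg/L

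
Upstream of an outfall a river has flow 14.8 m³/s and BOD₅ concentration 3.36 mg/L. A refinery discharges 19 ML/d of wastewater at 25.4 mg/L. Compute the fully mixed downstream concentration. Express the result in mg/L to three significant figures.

19 ML/d = 0.2199 m³/s.
By mass balance at complete mixing, C = (0.2199·25.4 + 14.8·3.36) / (0.2199 + 14.8) = 55.31/15.02 = 3.683 mg/L.

3.68 mg/L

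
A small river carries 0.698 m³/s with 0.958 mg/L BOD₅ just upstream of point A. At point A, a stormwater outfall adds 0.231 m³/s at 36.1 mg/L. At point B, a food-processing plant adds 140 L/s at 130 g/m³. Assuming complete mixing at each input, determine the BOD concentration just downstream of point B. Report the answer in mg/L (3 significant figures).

25.5 mg/L

After input A: C = (0.698·0.958 + 0.231·36.1) / 0.929 = 9.696 mg/L.
140 L/s = 0.14 m³/s.
After input B: C = (0.929·9.696 + 0.14·130) / 1.069 = 25.45 mg/L.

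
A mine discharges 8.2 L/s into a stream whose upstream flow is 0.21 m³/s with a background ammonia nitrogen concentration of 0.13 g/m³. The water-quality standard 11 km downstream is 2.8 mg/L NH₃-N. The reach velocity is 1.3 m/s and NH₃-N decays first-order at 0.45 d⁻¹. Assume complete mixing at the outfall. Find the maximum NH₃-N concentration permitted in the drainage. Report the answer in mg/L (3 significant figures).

8.2 L/s = 0.0082 m³/s.
Travel time to the compliance point: t = 1.1e+04/1.3 = 8462 s = 0.09793 d; decay factor exp(−0.45·0.09793) = 0.9569.
So the concentration just after mixing may be at most 2.8/0.9569 = 2.926 mg/L.
Mass balance: 2.926·0.2182 = 0.0082·Cₑ + 0.21·0.13.
Cₑ = (0.6385 − 0.0273) / 0.0082 = 74.54 mg/L.

74.5 mg/L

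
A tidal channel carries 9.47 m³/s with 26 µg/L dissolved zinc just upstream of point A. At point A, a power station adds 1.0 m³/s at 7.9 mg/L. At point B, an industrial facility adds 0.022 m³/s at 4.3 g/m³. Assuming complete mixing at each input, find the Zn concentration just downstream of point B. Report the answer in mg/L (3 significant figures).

26 µg/L = 0.026 mg/L.
After input A: C = (9.47·0.026 + 1·7.9) / 10.47 = 0.7781 mg/L.
After input B: C = (10.47·0.7781 + 0.022·4.3) / 10.49 = 0.7854 mg/L.

0.785 mg/L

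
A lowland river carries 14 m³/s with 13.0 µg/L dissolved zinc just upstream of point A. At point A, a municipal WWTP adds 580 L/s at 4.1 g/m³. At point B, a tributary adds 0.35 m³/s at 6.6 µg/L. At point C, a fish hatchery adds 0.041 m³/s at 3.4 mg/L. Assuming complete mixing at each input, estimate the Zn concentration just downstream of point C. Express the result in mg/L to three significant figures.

13.0 µg/L = 0.013 mg/L.
580 L/s = 0.58 m³/s.
After input A: C = (14·0.013 + 0.58·4.1) / 14.58 = 0.1756 mg/L.
6.6 µg/L = 0.0066 mg/L.
After input B: C = (14.58·0.1756 + 0.35·0.0066) / 14.93 = 0.1716 mg/L.
After input C: C = (14.93·0.1716 + 0.041·3.4) / 14.97 = 0.1805 mg/L.

0.180 mg/L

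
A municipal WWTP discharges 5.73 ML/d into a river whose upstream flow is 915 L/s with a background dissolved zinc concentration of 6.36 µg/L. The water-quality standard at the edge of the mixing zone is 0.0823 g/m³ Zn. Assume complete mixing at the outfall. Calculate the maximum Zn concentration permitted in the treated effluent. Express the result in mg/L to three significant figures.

1.13 mg/L

5.73 ML/d = 0.06632 m³/s.
915 L/s = 0.915 m³/s.
6.36 µg/L = 0.00636 mg/L.
Mass balance: 0.0823·0.9813 = 0.06632·Cₑ + 0.915·0.00636.
Cₑ = (0.08076 − 0.005819) / 0.06632 = 1.13 mg/L.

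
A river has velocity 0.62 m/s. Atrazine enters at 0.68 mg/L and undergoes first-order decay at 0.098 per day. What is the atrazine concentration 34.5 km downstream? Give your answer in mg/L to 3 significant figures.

0.638 mg/L

Travel time t = 34.5 km / 0.62 m/s = 3.45e+04/0.62 = 5.565e+04 s = 0.644 d.
First-order decay: C = 0.68·exp(−0.098·0.644) = 0.68·0.9388 = 0.6384 mg/L.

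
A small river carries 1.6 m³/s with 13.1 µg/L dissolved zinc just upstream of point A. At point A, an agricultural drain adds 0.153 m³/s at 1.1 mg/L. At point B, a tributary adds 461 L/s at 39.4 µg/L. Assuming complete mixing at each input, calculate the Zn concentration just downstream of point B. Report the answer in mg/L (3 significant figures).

0.0937 mg/L

13.1 µg/L = 0.0131 mg/L.
After input A: C = (1.6·0.0131 + 0.153·1.1) / 1.753 = 0.108 mg/L.
461 L/s = 0.461 m³/s.
39.4 µg/L = 0.0394 mg/L.
After input B: C = (1.753·0.108 + 0.461·0.0394) / 2.214 = 0.09369 mg/L.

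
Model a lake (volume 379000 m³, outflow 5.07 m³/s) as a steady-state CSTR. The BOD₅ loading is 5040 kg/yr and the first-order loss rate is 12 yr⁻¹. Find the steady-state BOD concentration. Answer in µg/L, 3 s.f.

Outflow Q = 5.07 m³/s × 3.156e+07 s/yr = 1.6e+08 m³/yr.
Steady-state CSTR mass balance: W = Q·C + k·V·C, so C = W/(Q + kV).
Q + kV = 1.6e+08 + 12·379000 = 1.645e+08 m³/yr.
C = 5040/1.645e+08 = 3.063e-05 kg/m³ = 0.03063 mg/L = 30.63 µg/L.

30.6 µg/L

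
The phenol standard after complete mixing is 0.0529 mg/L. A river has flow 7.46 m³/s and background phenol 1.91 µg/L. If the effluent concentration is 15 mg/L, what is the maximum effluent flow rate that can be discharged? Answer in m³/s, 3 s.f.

1.91 µg/L = 0.00191 mg/L.
Mass balance at complete mixing: C_std·(Q_w + Q_r) = Q_w·C_e + Q_r·C_b.
Rearranging, Q_w = Q_r·(C_std − C_b)/(C_e − C_std) = 7.46·(0.0529 − 0.00191) / (15 − 0.0529) = 0.02545 m³/s.

0.0254 m³/s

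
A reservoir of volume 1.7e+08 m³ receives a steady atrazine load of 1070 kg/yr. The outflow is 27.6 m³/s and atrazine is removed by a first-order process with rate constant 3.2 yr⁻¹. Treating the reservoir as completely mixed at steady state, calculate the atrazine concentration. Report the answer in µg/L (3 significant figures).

Outflow Q = 27.6 m³/s × 3.156e+07 s/yr = 8.71e+08 m³/yr.
Steady-state CSTR mass balance: W = Q·C + k·V·C, so C = W/(Q + kV).
Q + kV = 8.71e+08 + 3.2·1.7e+08 = 1.415e+09 m³/yr.
C = 1070/1.415e+09 = 7.562e-07 kg/m³ = 0.0007562 mg/L = 0.7562 µg/L.

0.756 µg/L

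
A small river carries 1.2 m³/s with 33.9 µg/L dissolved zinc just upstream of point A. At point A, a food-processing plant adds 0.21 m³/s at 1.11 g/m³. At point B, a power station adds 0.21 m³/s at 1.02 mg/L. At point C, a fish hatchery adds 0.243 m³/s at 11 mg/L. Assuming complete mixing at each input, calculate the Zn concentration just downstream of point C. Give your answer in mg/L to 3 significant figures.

1.70 mg/L

33.9 µg/L = 0.0339 mg/L.
After input A: C = (1.2·0.0339 + 0.21·1.11) / 1.41 = 0.1942 mg/L.
After input B: C = (1.41·0.1942 + 0.21·1.02) / 1.62 = 0.3012 mg/L.
After input C: C = (1.62·0.3012 + 0.243·11) / 1.863 = 1.697 mg/L.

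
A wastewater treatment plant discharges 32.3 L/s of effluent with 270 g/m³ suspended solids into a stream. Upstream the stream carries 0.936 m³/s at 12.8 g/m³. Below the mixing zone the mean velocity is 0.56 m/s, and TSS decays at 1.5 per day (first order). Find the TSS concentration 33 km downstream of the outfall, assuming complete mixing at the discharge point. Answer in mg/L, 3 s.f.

7.69 mg/L

32.3 L/s = 0.0323 m³/s.
After complete mixing, C₀ = (0.0323·270 + 0.936·12.8) / 0.9683 = 21.38 mg/L.
Travel time t = 3.3e+04 m / 0.56 m/s = 5.893e+04 s = 0.682 d.
C = 21.38·exp(−1.5·0.682) = 21.38·0.3595 = 7.686 mg/L.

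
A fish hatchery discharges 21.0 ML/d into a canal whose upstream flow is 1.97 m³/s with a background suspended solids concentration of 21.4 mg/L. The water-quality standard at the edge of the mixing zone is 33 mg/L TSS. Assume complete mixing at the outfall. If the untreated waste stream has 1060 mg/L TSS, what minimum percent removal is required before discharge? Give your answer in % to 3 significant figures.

21.0 ML/d = 0.2431 m³/s.
Mass balance: 33·2.213 = 0.2431·Cₑ + 1.97·21.4.
Cₑ = (73.03 − 42.16) / 0.2431 = 127 mg/L.
Required removal = 1 − 127/1060 = 88.02 %.

88.0 %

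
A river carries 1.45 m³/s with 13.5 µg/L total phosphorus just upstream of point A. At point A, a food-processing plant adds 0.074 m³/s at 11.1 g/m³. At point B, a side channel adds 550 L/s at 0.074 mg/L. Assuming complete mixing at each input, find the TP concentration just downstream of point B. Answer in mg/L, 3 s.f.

0.425 mg/L

13.5 µg/L = 0.0135 mg/L.
After input A: C = (1.45·0.0135 + 0.074·11.1) / 1.524 = 0.5518 mg/L.
550 L/s = 0.55 m³/s.
After input B: C = (1.524·0.5518 + 0.55·0.074) / 2.074 = 0.4251 mg/L.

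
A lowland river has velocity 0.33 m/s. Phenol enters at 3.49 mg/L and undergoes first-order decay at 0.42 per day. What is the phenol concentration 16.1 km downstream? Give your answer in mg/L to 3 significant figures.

Travel time t = 16.1 km / 0.33 m/s = 1.61e+04/0.33 = 4.879e+04 s = 0.5647 d.
First-order decay: C = 3.49·exp(−0.42·0.5647) = 3.49·0.7889 = 2.753 mg/L.

2.75 mg/L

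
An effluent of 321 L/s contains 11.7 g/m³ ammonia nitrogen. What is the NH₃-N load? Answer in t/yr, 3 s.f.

321 L/s = 0.321 m³/s.
Mass flux = Q·C = 0.321 m³/s × 11.7 g/m³ = 3.756 g/s.
= 3.756 g/s × 31.56 = 118.5 t/yr.

119 t/yr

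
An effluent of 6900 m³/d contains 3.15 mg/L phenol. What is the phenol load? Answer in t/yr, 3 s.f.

7.94 t/yr

6900 m³/d = 0.07986 m³/s.
Mass flux = Q·C = 0.07986 m³/s × 3.15 g/m³ = 0.2516 g/s.
= 0.2516 g/s × 31.56 = 7.939 t/yr.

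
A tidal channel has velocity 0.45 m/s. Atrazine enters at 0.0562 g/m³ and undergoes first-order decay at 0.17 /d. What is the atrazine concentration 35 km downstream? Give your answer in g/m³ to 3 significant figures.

0.0482 g/m³

Travel time t = 35 km / 0.45 m/s = 3.5e+04/0.45 = 7.778e+04 s = 0.9002 d.
First-order decay: C = 0.0562·exp(−0.17·0.9002) = 0.0562·0.8581 = 0.04823 g/m³.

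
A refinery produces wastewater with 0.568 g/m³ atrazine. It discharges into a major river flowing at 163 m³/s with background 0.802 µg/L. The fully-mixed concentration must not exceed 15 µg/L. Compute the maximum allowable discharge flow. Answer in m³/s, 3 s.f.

0.802 µg/L = 0.000802 mg/L.
15 µg/L = 0.015 mg/L.
Mass balance at complete mixing: C_std·(Q_w + Q_r) = Q_w·C_e + Q_r·C_b.
Rearranging, Q_w = Q_r·(C_std − C_b)/(C_e − C_std) = 163·(0.015 − 0.000802) / (0.568 − 0.015) = 4.185 m³/s.

4.18 m³/s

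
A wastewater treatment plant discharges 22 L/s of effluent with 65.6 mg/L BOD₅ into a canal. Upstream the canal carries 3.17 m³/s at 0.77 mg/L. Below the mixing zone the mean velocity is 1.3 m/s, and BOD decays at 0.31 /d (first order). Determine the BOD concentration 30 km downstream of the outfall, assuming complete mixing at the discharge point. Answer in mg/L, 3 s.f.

1.12 mg/L

22 L/s = 0.022 m³/s.
After complete mixing, C₀ = (0.022·65.6 + 3.17·0.77) / 3.192 = 1.217 mg/L.
Travel time t = 3e+04 m / 1.3 m/s = 2.308e+04 s = 0.2671 d.
C = 1.217·exp(−0.31·0.2671) = 1.217·0.9205 = 1.12 mg/L.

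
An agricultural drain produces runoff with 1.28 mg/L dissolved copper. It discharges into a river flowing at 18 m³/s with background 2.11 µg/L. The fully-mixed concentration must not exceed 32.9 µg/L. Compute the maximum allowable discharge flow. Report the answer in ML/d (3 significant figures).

38.4 ML/d

2.11 µg/L = 0.00211 mg/L.
32.9 µg/L = 0.0329 mg/L.
Mass balance at complete mixing: C_std·(Q_w + Q_r) = Q_w·C_e + Q_r·C_b.
Rearranging, Q_w = Q_r·(C_std − C_b)/(C_e − C_std) = 18·(0.0329 − 0.00211) / (1.28 − 0.0329) = 0.4444 m³/s.
= 38.4 ML/d.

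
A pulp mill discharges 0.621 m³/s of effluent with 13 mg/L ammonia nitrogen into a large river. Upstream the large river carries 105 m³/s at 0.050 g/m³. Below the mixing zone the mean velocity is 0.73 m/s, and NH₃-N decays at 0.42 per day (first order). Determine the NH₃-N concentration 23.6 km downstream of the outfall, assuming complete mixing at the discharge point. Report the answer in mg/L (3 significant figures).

0.108 mg/L

After complete mixing, C₀ = (0.621·13 + 105·0.05) / 105.6 = 0.1261 mg/L.
Travel time t = 2.36e+04 m / 0.73 m/s = 3.233e+04 s = 0.3742 d.
C = 0.1261·exp(−0.42·0.3742) = 0.1261·0.8546 = 0.1078 mg/L.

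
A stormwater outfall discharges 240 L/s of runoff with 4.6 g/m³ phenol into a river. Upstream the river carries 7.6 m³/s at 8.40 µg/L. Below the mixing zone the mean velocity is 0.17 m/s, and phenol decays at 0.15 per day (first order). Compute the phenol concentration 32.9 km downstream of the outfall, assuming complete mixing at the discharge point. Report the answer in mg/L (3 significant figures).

0.106 mg/L

240 L/s = 0.24 m³/s.
8.40 µg/L = 0.0084 mg/L.
After complete mixing, C₀ = (0.24·4.6 + 7.6·0.0084) / 7.84 = 0.149 mg/L.
Travel time t = 3.29e+04 m / 0.17 m/s = 1.935e+05 s = 2.24 d.
C = 0.149·exp(−0.15·2.24) = 0.149·0.7146 = 0.1065 mg/L.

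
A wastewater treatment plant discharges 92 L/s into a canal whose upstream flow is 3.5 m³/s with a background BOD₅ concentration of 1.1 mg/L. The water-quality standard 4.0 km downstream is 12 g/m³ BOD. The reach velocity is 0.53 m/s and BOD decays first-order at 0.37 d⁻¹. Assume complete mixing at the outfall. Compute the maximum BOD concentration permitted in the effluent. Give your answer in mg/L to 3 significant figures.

92 L/s = 0.092 m³/s.
Travel time to the compliance point: t = 4000/0.53 = 7547 s = 0.08735 d; decay factor exp(−0.37·0.08735) = 0.9682.
So the concentration just after mixing may be at most 12/0.9682 = 12.39 mg/L.
Mass balance: 12.39·3.592 = 0.092·Cₑ + 3.5·1.1.
Cₑ = (44.52 − 3.85) / 0.092 = 442.1 mg/L.

442 mg/L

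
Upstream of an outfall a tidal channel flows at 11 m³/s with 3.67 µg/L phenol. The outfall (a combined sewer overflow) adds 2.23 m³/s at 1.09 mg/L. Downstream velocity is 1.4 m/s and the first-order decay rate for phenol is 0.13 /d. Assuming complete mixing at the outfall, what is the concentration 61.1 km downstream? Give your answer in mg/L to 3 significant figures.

0.175 mg/L

3.67 µg/L = 0.00367 mg/L.
After complete mixing, C₀ = (2.23·1.09 + 11·0.00367) / 13.23 = 0.1868 mg/L.
Travel time t = 6.11e+04 m / 1.4 m/s = 4.364e+04 s = 0.5051 d.
C = 0.1868·exp(−0.13·0.5051) = 0.1868·0.9364 = 0.1749 mg/L.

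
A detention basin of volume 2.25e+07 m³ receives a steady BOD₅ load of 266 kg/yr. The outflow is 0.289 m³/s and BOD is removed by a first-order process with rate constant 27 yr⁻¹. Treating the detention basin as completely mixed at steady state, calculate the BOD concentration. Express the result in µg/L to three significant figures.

Outflow Q = 0.289 m³/s × 3.156e+07 s/yr = 9.12e+06 m³/yr.
Steady-state CSTR mass balance: W = Q·C + k·V·C, so C = W/(Q + kV).
Q + kV = 9.12e+06 + 27·2.25e+07 = 6.166e+08 m³/yr.
C = 266/6.166e+08 = 4.314e-07 kg/m³ = 0.0004314 mg/L = 0.4314 µg/L.

0.431 µg/L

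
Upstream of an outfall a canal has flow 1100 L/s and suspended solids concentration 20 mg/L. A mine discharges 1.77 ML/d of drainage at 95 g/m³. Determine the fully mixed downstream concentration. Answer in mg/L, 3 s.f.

1.77 ML/d = 0.02049 m³/s.
1100 L/s = 1.1 m³/s.
Flow-weighted mixing gives C = (0.02049·95 + 1.1·20) / (0.02049 + 1.1) = 23.95/1.12 = 21.37 mg/L.

21.4 mg/L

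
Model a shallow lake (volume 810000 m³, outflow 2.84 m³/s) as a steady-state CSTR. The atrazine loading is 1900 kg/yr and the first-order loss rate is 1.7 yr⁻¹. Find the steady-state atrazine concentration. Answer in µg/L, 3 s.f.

20.9 µg/L

Outflow Q = 2.84 m³/s × 3.156e+07 s/yr = 8.962e+07 m³/yr.
Steady-state CSTR mass balance: W = Q·C + k·V·C, so C = W/(Q + kV).
Q + kV = 8.962e+07 + 1.7·810000 = 9.1e+07 m³/yr.
C = 1900/9.1e+07 = 2.088e-05 kg/m³ = 0.02088 mg/L = 20.88 µg/L.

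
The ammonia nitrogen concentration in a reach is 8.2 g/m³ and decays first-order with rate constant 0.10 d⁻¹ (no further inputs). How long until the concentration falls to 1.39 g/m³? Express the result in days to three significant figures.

17.7 d

t = ln(C₀/C)/k = ln(8.2/1.39)/0.10 = 1.775/0.10 = 17.75 d.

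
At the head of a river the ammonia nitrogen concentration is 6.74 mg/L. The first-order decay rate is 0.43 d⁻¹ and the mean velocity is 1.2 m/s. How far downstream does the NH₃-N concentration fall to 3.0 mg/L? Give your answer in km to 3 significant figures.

From C = C₀·e^(−kt), t = ln(C₀/C)/k = ln(6.74/3.0)/0.43 = 0.8094/0.43 = 1.882 d.
Distance = v·t = 1.2 m/s × 1.626e+05 s = 1.952e+05 m = 195.2 km.

195 km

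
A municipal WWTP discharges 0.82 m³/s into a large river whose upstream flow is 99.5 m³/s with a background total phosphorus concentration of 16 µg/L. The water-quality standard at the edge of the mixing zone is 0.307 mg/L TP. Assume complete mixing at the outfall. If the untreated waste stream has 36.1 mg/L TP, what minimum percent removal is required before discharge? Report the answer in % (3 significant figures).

16 µg/L = 0.016 mg/L.
Mass balance: 0.307·100.3 = 0.82·Cₑ + 99.5·0.016.
Cₑ = (30.8 − 1.592) / 0.82 = 35.62 mg/L.
Required removal = 1 − 35.62/36.1 = 1.337 %.

1.34 %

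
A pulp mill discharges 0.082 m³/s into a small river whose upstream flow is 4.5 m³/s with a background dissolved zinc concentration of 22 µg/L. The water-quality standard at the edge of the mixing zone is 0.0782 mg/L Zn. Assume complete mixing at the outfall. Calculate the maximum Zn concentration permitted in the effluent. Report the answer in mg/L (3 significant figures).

3.16 mg/L

22 µg/L = 0.022 mg/L.
Mass balance: 0.0782·4.582 = 0.082·Cₑ + 4.5·0.022.
Cₑ = (0.3583 − 0.099) / 0.082 = 3.162 mg/L.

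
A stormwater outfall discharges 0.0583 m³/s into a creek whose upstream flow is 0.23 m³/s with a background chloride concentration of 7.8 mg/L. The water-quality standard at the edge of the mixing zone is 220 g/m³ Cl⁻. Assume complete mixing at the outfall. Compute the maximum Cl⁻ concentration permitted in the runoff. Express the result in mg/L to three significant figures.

1060 mg/L

Mass balance: 220·0.2883 = 0.0583·Cₑ + 0.23·7.8.
Cₑ = (63.43 − 1.794) / 0.0583 = 1057 mg/L.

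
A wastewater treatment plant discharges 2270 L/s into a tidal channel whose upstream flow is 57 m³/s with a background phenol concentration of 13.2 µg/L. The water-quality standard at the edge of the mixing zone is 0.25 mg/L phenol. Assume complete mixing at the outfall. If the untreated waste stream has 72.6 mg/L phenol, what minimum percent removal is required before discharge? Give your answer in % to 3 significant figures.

91.5 %

2270 L/s = 2.27 m³/s.
13.2 µg/L = 0.0132 mg/L.
Mass balance: 0.25·59.27 = 2.27·Cₑ + 57·0.0132.
Cₑ = (14.82 − 0.7524) / 2.27 = 6.196 mg/L.
Required removal = 1 − 6.196/72.6 = 91.47 %.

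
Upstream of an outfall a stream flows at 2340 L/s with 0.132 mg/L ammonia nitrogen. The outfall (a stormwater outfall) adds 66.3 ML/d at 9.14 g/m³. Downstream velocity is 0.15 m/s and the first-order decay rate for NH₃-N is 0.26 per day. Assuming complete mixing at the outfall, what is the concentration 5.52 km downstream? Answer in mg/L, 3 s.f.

66.3 ML/d = 0.7674 m³/s.
2340 L/s = 2.34 m³/s.
After complete mixing, C₀ = (0.7674·9.14 + 2.34·0.132) / 3.107 = 2.357 mg/L.
Travel time t = 5520 m / 0.15 m/s = 3.68e+04 s = 0.4259 d.
C = 2.357·exp(−0.26·0.4259) = 2.357·0.8952 = 2.109 mg/L.

2.11 mg/L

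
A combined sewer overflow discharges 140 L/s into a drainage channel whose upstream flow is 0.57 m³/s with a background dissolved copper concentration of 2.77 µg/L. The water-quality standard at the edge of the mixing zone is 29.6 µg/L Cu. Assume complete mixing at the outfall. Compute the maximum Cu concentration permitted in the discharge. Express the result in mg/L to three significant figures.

0.139 mg/L

140 L/s = 0.14 m³/s.
2.77 µg/L = 0.00277 mg/L.
29.6 µg/L = 0.0296 mg/L.
Mass balance: 0.0296·0.71 = 0.14·Cₑ + 0.57·0.00277.
Cₑ = (0.02102 − 0.001579) / 0.14 = 0.1388 mg/L.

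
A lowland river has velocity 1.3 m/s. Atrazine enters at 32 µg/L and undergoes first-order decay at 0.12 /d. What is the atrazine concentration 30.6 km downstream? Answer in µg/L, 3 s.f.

31.0 µg/L

Travel time t = 30.6 km / 1.3 m/s = 3.06e+04/1.3 = 2.354e+04 s = 0.2724 d.
First-order decay: C = 32·exp(−0.12·0.2724) = 32·0.9678 = 30.97 µg/L.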